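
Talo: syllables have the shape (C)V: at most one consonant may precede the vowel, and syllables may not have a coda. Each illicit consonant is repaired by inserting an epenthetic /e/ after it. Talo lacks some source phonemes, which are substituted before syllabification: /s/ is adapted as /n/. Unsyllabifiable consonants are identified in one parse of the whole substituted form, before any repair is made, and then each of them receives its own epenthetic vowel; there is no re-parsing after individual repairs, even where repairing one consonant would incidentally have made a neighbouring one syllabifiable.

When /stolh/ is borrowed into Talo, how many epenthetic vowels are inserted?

3

After substitution the input is /ntolh/.
The unsyllabifiable consonants are /n/, /l/, /h/; each receives one epenthetic vowel.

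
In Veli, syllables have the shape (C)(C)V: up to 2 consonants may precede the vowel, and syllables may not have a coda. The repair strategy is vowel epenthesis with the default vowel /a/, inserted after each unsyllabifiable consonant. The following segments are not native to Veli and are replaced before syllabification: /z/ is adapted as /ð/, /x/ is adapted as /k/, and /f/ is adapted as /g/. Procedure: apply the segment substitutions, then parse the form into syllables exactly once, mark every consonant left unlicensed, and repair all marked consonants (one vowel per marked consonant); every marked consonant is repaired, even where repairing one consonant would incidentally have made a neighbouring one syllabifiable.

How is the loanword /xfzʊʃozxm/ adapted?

kagðʊʃoðakama

Substitution: /x/ → /k/, /f/ → /g/, /z/ → /ð/, giving /kgðʊʃoðkm/.
Under (C)(C)V, the unsyllabifiable consonants are /k/, /ð/, /k/, /m/ (no codas are permitted; onsets may contain at most 2 consonants).
Each unlicensed consonant becomes the onset of a new syllable: /k/ → /ka/, /ð/ → /ða/, /k/ → /ka/, /m/ → /ma/.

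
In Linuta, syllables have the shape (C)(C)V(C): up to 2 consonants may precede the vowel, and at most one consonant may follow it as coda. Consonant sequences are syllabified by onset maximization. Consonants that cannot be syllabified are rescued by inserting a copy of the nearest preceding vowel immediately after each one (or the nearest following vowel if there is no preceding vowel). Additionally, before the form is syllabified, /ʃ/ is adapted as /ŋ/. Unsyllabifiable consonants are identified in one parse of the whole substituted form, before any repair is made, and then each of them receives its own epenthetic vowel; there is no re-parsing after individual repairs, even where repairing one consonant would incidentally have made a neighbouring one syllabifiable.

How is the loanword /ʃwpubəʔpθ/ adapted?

ŋuwpubəʔpəθə

Substitution: /ʃ/ → /ŋ/, giving /ŋwpubəʔpθ/.
The consonants /ŋ/, /p/, /θ/ cannot be parsed into a legal (C)(C)V(C) syllable (at most one coda consonant is licensed; onsets may contain at most 2 consonants).
Each unlicensed consonant becomes the onset of a new syllable: /ŋ/ → /ŋu/, /p/ → /pə/, /θ/ → /θə/.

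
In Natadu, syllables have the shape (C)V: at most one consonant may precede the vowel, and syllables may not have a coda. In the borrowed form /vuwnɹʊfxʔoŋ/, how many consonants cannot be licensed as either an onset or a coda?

5

Under (C)V, the unsyllabifiable consonants are /w/, /n/, /f/, /x/, /ŋ/ (no codas are permitted; onsets are limited to one consonant).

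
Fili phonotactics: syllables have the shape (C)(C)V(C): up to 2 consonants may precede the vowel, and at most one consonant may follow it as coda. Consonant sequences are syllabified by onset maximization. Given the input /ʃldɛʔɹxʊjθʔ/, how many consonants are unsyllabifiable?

Syllabifying with onset maximization leaves /ʃ/, /θ/, /ʔ/ stranded (at most one coda consonant is licensed; onsets may contain at most 2 consonants).

3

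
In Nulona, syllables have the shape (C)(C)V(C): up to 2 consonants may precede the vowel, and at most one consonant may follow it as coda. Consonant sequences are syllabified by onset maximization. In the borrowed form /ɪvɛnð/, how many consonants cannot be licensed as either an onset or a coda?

Under (C)(C)V(C), the unsyllabifiable consonants are /ð/ (at most one coda consonant is licensed; onsets may contain at most 2 consonants).

1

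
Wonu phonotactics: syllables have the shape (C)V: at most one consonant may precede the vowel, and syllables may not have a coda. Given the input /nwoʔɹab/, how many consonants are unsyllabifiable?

3

Syllabifying with onset maximization leaves /n/, /ʔ/, /b/ stranded (no codas are permitted; onsets are limited to one consonant).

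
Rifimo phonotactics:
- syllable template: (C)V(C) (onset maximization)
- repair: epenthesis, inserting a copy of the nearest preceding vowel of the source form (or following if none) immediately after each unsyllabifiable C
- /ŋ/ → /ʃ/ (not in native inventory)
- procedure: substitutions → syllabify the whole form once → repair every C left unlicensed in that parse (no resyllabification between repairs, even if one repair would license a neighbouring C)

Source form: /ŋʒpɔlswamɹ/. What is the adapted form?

ʃɔʒɔpɔlsɔwamɹa

Substitution: /ŋ/ → /ʃ/, giving /ʃʒpɔlswamɹ/.
Under (C)V(C), the unsyllabifiable consonants are /ʃ/, /ʒ/, /s/, /ɹ/ (at most one coda consonant is licensed; onsets are limited to one consonant).
Inserting the epenthetic vowel yields /ʃ/ → /ʃɔ/, /ʒ/ → /ʒɔ/, /s/ → /sɔ/, /ɹ/ → /ɹa/.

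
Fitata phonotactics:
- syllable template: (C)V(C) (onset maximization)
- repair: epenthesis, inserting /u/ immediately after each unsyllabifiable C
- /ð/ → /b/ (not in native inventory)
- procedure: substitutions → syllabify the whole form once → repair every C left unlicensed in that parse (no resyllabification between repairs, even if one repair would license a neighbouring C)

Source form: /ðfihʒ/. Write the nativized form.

bufihʒu

Substitution: /ð/ → /b/, giving /bfihʒ/.
Syllabifying with onset maximization leaves /b/, /ʒ/ stranded (at most one coda consonant is licensed; onsets are limited to one consonant).
Inserting the epenthetic vowel yields /b/ → /bu/, /ʒ/ → /ʒu/.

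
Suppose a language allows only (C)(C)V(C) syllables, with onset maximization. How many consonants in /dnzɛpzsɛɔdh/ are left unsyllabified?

The consonants /d/, /h/ cannot be parsed into a legal (C)(C)V(C) syllable (at most one coda consonant is licensed; onsets may contain at most 2 consonants).

2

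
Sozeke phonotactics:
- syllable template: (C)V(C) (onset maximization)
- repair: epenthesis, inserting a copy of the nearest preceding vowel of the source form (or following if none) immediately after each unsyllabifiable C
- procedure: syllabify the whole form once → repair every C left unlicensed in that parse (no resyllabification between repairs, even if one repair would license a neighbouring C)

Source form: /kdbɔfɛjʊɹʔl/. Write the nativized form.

Under (C)V(C), the unsyllabifiable consonants are /k/, /d/, /ʔ/, /l/ (at most one coda consonant is licensed; onsets are limited to one consonant).
Epenthesis after each stranded consonant: /k/ → /kɔ/, /d/ → /dɔ/, /ʔ/ → /ʔʊ/, /l/ → /lʊ/.

kɔdɔbɔfɛjʊɹʔʊlʊ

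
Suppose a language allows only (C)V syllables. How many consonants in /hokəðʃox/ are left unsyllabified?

The consonants /ð/, /x/ cannot be parsed into a legal (C)V syllable (no codas are permitted; onsets are limited to one consonant).

2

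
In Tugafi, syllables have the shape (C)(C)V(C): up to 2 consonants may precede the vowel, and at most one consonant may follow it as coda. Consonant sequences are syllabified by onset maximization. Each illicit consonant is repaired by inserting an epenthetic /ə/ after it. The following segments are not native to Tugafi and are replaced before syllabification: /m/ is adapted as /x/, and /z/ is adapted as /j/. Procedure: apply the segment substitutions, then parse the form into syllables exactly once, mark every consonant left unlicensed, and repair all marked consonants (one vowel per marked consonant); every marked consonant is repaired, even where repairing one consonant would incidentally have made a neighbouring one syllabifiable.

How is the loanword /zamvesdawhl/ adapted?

Substitution: /z/ → /j/, /m/ → /x/, giving /jaxvesdawhl/.
Syllabifying with onset maximization leaves /h/, /l/ stranded (at most one coda consonant is licensed; onsets may contain at most 2 consonants).
Epenthesis after each stranded consonant: /h/ → /hə/, /l/ → /lə/.

jaxvesdawhələ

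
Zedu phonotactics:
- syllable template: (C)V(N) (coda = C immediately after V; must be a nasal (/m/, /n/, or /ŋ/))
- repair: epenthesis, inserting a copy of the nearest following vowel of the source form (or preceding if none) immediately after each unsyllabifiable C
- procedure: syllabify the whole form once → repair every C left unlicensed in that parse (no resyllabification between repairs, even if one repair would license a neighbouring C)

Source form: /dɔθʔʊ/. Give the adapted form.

dɔθʊʔʊ

Syllabifying with onset maximization leaves /θ/ stranded (only a nasal (/m/, /n/, or /ŋ/) is licensed in coda position; onsets are limited to one consonant).
Epenthesis after each stranded consonant: /θ/ → /θʊ/.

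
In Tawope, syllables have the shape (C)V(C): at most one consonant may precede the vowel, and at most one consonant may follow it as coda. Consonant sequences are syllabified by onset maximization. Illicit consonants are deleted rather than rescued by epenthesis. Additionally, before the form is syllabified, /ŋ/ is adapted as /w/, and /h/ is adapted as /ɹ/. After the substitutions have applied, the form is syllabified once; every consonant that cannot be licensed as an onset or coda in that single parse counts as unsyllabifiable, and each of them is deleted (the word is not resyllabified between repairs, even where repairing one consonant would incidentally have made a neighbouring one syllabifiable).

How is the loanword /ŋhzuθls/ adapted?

Substitution: /ŋ/ → /w/, /h/ → /ɹ/, giving /wɹzuθls/.
Syllabifying with onset maximization leaves /w/, /ɹ/, /l/, /s/ stranded (at most one coda consonant is licensed; onsets are limited to one consonant).
Each unlicensed consonant is deleted: /w/, /ɹ/, /l/, /s/.

zuθ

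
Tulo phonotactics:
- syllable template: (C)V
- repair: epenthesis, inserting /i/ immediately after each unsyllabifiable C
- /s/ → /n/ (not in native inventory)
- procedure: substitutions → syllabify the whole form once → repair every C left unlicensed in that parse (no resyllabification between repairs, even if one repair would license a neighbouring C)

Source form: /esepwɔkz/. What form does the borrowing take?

enepiwɔkizi

Substitution: /s/ → /n/, giving /enepwɔkz/.
Syllabifying with onset maximization leaves /p/, /k/, /z/ stranded (no codas are permitted; onsets are limited to one consonant).
Epenthesis after each stranded consonant: /p/ → /pi/, /k/ → /ki/, /z/ → /zi/.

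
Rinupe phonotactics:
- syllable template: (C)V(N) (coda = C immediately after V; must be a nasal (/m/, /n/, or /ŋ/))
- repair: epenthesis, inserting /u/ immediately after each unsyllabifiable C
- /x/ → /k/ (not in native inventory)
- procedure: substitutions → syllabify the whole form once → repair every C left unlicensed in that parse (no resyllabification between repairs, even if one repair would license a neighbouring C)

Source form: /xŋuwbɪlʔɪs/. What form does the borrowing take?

kuŋuwubɪluʔɪsu

Substitution: /x/ → /k/, giving /kŋuwbɪlʔɪs/.
Under (C)V(N), the unsyllabifiable consonants are /k/, /w/, /l/, /s/ (only a nasal (/m/, /n/, or /ŋ/) is licensed in coda position; onsets are limited to one consonant).
Inserting the epenthetic vowel yields /k/ → /ku/, /w/ → /wu/, /l/ → /lu/, /s/ → /su/.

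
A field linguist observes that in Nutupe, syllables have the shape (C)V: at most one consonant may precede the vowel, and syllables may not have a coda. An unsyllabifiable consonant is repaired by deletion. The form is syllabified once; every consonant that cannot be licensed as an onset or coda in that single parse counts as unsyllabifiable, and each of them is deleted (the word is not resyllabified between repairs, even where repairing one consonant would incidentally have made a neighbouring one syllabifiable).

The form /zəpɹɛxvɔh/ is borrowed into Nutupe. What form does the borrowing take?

zəɹɛvɔ

Under (C)V, the unsyllabifiable consonants are /p/, /x/, /h/ (no codas are permitted; onsets are limited to one consonant).
Deletion applies to /p/, /x/, /h/.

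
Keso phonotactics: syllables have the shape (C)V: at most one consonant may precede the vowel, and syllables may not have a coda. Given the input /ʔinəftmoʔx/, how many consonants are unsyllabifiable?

4

Syllabifying with onset maximization leaves /f/, /t/, /ʔ/, /x/ stranded (no codas are permitted; onsets are limited to one consonant).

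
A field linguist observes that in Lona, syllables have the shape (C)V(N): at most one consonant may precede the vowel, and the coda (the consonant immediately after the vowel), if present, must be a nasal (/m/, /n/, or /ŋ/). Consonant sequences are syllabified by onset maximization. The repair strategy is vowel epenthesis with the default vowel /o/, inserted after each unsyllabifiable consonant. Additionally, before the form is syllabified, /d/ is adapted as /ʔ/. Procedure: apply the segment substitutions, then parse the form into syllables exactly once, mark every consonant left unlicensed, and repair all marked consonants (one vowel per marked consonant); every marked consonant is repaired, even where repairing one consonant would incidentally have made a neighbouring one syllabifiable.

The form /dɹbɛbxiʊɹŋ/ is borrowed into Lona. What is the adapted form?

ʔoɹobɛboxiʊɹoŋo

Substitution: /d/ → /ʔ/, giving /ʔɹbɛbxiʊɹŋ/.
The consonants /ʔ/, /ɹ/, /b/, /ɹ/, /ŋ/ cannot be parsed into a legal (C)V(N) syllable (only a nasal (/m/, /n/, or /ŋ/) is licensed in coda position; onsets are limited to one consonant).
Each unlicensed consonant becomes the onset of a new syllable: /ʔ/ → /ʔo/, /ɹ/ → /ɹo/, /b/ → /bo/, /ɹ/ → /ɹo/, /ŋ/ → /ŋo/.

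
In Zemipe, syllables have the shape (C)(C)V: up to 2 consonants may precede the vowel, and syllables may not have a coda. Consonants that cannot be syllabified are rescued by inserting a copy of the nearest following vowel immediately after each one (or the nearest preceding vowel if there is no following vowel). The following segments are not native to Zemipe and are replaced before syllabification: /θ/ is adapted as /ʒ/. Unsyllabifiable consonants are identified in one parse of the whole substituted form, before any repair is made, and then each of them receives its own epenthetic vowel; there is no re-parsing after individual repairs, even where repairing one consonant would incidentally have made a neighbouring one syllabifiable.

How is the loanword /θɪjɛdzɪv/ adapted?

ʒɪjɛdzɪvɪ

Substitution: /θ/ → /ʒ/, giving /ʒɪjɛdzɪv/.
Syllabifying with onset maximization leaves /v/ stranded (no codas are permitted; onsets may contain at most 2 consonants).
Each unlicensed consonant becomes the onset of a new syllable: /v/ → /vɪ/.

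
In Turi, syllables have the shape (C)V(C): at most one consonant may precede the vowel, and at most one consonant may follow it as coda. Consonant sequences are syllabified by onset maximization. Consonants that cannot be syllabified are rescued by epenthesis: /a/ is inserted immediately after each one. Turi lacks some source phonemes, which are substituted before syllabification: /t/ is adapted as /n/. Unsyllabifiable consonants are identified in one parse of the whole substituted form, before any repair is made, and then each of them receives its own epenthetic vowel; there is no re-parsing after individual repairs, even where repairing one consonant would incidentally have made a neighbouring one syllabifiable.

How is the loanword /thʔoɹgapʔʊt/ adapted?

nahaʔoɹgapʔʊn

Substitution: /t/ → /n/, giving /nhʔoɹgapʔʊn/.
Under (C)V(C), the unsyllabifiable consonants are /n/, /h/ (at most one coda consonant is licensed; onsets are limited to one consonant).
Inserting the epenthetic vowel yields /n/ → /na/, /h/ → /ha/.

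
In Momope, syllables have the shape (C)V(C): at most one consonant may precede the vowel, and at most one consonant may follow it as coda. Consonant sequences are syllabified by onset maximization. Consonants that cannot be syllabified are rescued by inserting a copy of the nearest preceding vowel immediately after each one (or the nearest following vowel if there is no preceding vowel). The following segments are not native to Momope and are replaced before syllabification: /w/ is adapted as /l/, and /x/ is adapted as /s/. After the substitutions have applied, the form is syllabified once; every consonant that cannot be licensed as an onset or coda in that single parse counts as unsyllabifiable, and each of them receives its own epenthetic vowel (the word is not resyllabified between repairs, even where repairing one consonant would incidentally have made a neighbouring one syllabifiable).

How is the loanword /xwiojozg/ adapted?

siliojozgo

Substitution: /x/ → /s/, /w/ → /l/, giving /sliojozg/.
The consonants /s/, /g/ cannot be parsed into a legal (C)V(C) syllable (at most one coda consonant is licensed; onsets are limited to one consonant).
Each unlicensed consonant becomes the onset of a new syllable: /s/ → /si/, /g/ → /go/.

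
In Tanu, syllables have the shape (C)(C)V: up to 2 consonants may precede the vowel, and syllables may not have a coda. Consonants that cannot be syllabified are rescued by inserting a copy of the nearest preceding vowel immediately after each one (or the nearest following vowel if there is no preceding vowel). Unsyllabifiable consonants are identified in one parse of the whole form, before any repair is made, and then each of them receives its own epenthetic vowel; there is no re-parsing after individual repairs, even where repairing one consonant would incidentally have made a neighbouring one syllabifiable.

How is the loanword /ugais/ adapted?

The consonants /s/ cannot be parsed into a legal (C)(C)V syllable (no codas are permitted; onsets may contain at most 2 consonants).
Inserting the epenthetic vowel yields /s/ → /si/.

ugaisi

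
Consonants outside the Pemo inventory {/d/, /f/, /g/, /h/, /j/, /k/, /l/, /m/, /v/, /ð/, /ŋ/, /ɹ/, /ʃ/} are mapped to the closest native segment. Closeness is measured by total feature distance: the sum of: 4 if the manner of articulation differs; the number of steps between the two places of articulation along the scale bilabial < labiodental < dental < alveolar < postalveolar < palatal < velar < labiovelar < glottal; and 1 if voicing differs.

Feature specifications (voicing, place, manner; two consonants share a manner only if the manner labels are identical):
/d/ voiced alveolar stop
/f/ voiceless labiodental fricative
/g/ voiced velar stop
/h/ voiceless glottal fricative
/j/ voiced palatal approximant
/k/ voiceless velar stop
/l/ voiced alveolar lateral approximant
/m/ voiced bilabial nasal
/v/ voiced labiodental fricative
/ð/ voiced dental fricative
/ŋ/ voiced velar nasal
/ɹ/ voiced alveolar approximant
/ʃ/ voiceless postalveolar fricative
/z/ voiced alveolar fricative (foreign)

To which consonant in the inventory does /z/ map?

/ð/ is closest: same manner (fricative), place distance 1 (alveolar→dental), same voicing; total 1. Next closest is /v/ at distance 2.

ð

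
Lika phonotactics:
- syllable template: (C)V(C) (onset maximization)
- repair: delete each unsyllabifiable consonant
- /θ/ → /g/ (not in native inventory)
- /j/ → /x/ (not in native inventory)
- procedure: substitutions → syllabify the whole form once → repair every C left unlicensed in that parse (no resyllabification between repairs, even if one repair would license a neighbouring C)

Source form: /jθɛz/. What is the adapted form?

gɛz

Substitution: /j/ → /x/, /θ/ → /g/, giving /xgɛz/.
The consonants /x/ cannot be parsed into a legal (C)V(C) syllable (at most one coda consonant is licensed; onsets are limited to one consonant).
Each unlicensed consonant is deleted: /x/.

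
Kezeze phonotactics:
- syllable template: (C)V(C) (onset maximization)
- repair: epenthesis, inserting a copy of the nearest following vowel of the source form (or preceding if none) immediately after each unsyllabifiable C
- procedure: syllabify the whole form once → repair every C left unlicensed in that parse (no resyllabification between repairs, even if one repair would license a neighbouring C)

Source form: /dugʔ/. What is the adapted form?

Under (C)V(C), the unsyllabifiable consonants are /ʔ/ (at most one coda consonant is licensed; onsets are limited to one consonant).
Each unlicensed consonant becomes the onset of a new syllable: /ʔ/ → /ʔu/.

dugʔu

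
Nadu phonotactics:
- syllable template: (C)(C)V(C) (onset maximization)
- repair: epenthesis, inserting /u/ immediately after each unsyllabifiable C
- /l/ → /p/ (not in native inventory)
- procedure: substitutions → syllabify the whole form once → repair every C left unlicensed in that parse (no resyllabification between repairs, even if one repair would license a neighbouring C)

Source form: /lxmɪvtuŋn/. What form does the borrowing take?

puxmɪvtuŋnu

Substitution: /l/ → /p/, giving /pxmɪvtuŋn/.
Syllabifying with onset maximization leaves /p/, /n/ stranded (at most one coda consonant is licensed; onsets may contain at most 2 consonants).
Epenthesis after each stranded consonant: /p/ → /pu/, /n/ → /nu/.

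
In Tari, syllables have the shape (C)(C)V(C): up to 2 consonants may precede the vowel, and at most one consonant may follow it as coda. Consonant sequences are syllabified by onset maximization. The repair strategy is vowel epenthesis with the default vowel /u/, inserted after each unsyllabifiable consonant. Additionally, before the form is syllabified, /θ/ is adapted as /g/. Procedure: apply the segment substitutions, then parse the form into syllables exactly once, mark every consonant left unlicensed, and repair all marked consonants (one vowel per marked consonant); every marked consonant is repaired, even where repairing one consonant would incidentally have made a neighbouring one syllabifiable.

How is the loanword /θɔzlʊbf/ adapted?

Substitution: /θ/ → /g/, giving /gɔzlʊbf/.
Syllabifying with onset maximization leaves /f/ stranded (at most one coda consonant is licensed; onsets may contain at most 2 consonants).
Epenthesis after each stranded consonant: /f/ → /fu/.

gɔzlʊbfu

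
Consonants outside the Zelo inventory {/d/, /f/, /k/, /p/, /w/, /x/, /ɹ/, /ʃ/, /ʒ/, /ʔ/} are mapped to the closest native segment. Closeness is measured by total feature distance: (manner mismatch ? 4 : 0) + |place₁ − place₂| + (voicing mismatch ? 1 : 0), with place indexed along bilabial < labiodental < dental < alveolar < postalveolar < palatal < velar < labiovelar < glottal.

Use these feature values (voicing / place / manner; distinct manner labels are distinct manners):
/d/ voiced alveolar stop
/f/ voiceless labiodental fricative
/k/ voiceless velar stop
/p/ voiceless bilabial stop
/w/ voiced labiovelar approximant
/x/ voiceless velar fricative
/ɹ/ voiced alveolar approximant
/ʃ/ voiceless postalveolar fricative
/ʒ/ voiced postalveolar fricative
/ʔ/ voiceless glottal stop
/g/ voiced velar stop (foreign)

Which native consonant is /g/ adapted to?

/k/ is closest: same manner (stop), place distance 0 (velar→velar), voicing differs (+1); total 1. Next closest is /d/ at distance 3.

k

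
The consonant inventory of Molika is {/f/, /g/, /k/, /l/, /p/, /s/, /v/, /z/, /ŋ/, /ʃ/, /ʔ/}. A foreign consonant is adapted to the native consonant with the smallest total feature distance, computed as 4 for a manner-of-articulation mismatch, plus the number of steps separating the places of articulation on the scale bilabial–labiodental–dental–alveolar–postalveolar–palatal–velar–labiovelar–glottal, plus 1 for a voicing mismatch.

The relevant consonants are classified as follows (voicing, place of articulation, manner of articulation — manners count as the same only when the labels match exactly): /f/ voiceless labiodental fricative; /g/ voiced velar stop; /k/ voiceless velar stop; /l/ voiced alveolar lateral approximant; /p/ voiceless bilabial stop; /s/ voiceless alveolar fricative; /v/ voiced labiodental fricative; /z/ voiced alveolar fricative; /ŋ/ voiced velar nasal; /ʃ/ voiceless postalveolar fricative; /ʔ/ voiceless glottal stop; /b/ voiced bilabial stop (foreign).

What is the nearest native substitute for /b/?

p

/p/ is closest: same manner (stop), place distance 0 (bilabial→bilabial), voicing differs (+1); total 1. Next closest is /v/ at distance 5.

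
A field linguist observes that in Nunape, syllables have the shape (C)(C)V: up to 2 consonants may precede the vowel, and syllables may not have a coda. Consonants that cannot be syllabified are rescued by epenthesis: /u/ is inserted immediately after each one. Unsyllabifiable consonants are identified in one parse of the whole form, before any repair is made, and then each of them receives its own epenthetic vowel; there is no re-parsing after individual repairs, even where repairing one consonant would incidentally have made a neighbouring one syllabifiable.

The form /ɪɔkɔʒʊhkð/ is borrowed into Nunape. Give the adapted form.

Under (C)(C)V, the unsyllabifiable consonants are /h/, /k/, /ð/ (no codas are permitted; onsets may contain at most 2 consonants).
Epenthesis after each stranded consonant: /h/ → /hu/, /k/ → /ku/, /ð/ → /ðu/.

ɪɔkɔʒʊhukuðu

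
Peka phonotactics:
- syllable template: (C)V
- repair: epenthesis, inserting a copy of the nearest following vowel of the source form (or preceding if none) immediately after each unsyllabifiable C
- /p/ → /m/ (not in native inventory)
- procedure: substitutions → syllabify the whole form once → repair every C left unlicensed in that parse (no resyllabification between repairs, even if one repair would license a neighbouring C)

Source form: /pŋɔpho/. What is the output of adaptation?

mɔŋɔmoho

Substitution: /p/ → /m/, giving /mŋɔmho/.
Under (C)V, the unsyllabifiable consonants are /m/, /m/ (no codas are permitted; onsets are limited to one consonant).
Epenthesis after each stranded consonant: /m/ → /mɔ/, /m/ → /mo/.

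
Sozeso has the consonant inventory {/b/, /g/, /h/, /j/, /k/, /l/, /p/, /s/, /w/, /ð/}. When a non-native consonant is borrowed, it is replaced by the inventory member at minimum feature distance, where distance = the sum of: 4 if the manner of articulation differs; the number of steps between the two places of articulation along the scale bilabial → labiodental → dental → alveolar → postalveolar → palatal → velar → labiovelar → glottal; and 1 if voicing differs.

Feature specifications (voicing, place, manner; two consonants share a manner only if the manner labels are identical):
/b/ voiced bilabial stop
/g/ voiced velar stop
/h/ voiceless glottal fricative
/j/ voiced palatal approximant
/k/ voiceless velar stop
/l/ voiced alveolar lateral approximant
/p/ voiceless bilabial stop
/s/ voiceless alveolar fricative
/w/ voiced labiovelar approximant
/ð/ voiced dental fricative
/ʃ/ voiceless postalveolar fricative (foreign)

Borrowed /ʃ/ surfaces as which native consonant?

/s/ is closest: same manner (fricative), place distance 1 (postalveolar→alveolar), same voicing; total 1. Next closest is /ð/ at distance 3.

s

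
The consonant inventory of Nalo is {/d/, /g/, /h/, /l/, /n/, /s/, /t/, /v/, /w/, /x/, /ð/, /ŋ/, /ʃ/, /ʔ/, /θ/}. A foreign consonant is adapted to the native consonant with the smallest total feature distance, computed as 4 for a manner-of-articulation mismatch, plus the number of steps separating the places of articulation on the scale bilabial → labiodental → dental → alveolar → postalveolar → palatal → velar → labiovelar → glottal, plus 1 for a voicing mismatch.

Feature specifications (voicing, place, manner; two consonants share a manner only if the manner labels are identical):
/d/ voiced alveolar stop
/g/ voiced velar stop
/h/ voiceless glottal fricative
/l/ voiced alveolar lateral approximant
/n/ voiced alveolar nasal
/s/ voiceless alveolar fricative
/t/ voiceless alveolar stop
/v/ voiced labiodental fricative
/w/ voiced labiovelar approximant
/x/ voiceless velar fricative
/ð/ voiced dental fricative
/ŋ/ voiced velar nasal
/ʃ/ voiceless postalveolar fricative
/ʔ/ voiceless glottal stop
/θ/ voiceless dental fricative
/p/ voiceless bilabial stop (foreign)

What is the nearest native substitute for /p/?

t

/t/ is closest: same manner (stop), place distance 3 (bilabial→alveolar), same voicing; total 3. Next closest is /d/ at distance 4.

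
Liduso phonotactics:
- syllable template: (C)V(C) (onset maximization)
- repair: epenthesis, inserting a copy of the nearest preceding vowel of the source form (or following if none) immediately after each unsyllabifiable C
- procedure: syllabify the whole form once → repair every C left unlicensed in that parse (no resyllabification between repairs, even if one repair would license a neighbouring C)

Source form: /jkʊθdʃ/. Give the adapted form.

The consonants /j/, /d/, /ʃ/ cannot be parsed into a legal (C)V(C) syllable (at most one coda consonant is licensed; onsets are limited to one consonant).
Each unlicensed consonant becomes the onset of a new syllable: /j/ → /jʊ/, /d/ → /dʊ/, /ʃ/ → /ʃʊ/.

jʊkʊθdʊʃʊ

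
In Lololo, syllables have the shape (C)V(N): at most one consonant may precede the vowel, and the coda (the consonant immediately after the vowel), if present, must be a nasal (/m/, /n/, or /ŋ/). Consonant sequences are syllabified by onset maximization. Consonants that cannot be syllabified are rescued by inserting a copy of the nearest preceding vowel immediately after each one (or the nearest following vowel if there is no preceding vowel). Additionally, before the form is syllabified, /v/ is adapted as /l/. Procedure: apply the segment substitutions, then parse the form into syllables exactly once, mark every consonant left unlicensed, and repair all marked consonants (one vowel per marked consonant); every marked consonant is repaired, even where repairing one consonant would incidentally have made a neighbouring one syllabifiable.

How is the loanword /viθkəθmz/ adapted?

Substitution: /v/ → /l/, giving /liθkəθmz/.
The consonants /θ/, /θ/, /m/, /z/ cannot be parsed into a legal (C)V(N) syllable (only a nasal (/m/, /n/, or /ŋ/) is licensed in coda position; onsets are limited to one consonant).
Inserting the epenthetic vowel yields /θ/ → /θi/, /θ/ → /θə/, /m/ → /mə/, /z/ → /zə/.

liθikəθəməzə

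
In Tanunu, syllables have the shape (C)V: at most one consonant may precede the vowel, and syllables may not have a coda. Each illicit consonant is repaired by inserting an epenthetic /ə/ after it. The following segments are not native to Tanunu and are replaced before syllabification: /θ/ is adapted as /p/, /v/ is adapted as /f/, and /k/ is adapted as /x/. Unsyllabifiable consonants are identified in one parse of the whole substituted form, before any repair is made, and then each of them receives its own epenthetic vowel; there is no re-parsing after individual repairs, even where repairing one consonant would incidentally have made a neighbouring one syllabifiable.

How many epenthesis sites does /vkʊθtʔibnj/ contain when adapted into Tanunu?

6

After substitution the input is /fxʊptʔibnj/.
The unsyllabifiable consonants are /f/, /p/, /t/, /b/, /n/, /j/; each receives one epenthetic vowel.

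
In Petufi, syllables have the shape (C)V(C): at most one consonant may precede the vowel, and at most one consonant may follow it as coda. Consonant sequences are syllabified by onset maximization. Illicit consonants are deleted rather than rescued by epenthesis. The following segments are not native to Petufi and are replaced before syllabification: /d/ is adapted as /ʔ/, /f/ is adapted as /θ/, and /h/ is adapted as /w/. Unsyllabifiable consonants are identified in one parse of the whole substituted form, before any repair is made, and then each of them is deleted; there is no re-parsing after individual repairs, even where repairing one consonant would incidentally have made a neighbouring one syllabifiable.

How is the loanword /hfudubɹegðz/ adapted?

Substitution: /h/ → /w/, /f/ → /θ/, /d/ → /ʔ/, giving /wθuʔubɹegðz/.
Under (C)V(C), the unsyllabifiable consonants are /w/, /ð/, /z/ (at most one coda consonant is licensed; onsets are limited to one consonant).
Each unlicensed consonant is deleted: /w/, /ð/, /z/.

θuʔubɹeg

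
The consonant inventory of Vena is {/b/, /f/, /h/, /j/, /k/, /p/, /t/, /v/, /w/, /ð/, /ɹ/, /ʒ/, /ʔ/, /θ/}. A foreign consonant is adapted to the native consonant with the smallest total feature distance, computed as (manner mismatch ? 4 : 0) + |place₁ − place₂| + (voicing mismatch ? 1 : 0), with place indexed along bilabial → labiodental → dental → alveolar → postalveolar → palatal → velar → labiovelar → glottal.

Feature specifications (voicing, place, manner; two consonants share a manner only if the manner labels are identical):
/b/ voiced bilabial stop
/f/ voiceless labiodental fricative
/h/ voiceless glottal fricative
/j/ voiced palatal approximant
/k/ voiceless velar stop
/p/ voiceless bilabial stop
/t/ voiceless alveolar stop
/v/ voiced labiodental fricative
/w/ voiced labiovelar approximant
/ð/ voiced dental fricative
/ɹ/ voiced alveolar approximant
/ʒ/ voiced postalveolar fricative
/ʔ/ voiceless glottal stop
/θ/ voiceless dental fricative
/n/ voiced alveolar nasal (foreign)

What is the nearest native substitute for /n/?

ɹ

/ɹ/ is closest: manner differs (nasal→approximant, +4), place distance 0 (alveolar→alveolar), same voicing; total 4. Next closest is /t/ at distance 5.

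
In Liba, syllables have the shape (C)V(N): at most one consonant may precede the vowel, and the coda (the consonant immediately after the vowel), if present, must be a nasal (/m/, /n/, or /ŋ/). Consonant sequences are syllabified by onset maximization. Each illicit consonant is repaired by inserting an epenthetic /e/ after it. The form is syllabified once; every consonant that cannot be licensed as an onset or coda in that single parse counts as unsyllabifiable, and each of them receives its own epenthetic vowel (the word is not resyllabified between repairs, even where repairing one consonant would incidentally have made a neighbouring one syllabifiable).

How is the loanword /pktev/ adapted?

Under (C)V(N), the unsyllabifiable consonants are /p/, /k/, /v/ (only a nasal (/m/, /n/, or /ŋ/) is licensed in coda position; onsets are limited to one consonant).
Each unlicensed consonant becomes the onset of a new syllable: /p/ → /pe/, /k/ → /ke/, /v/ → /ve/.

peketeve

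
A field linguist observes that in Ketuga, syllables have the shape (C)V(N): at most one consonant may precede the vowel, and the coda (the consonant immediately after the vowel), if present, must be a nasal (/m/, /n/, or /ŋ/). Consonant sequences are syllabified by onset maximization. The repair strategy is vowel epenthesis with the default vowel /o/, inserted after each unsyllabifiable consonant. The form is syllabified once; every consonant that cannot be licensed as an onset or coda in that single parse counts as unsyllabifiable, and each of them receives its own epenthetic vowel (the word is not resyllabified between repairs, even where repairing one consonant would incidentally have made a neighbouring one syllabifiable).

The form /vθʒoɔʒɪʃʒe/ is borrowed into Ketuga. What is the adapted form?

voθoʒoɔʒɪʃoʒe

Syllabifying with onset maximization leaves /v/, /θ/, /ʃ/ stranded (only a nasal (/m/, /n/, or /ŋ/) is licensed in coda position; onsets are limited to one consonant).
Each unlicensed consonant becomes the onset of a new syllable: /v/ → /vo/, /θ/ → /θo/, /ʃ/ → /ʃo/.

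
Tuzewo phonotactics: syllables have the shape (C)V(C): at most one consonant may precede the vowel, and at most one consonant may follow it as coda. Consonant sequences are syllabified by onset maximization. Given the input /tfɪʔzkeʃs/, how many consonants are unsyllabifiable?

3

Under (C)V(C), the unsyllabifiable consonants are /t/, /z/, /s/ (at most one coda consonant is licensed; onsets are limited to one consonant).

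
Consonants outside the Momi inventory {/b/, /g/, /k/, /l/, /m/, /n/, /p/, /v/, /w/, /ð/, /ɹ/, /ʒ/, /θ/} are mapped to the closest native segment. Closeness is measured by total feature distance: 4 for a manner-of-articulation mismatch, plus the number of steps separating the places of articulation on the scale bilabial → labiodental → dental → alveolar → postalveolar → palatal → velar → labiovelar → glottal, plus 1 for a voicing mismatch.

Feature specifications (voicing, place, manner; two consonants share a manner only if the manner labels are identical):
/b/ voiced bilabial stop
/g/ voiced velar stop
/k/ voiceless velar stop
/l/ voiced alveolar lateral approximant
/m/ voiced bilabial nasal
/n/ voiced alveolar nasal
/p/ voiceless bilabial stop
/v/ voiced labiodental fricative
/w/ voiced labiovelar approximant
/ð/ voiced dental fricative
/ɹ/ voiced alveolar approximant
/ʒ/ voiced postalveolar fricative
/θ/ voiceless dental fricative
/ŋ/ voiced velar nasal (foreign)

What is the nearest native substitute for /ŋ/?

n

/n/ is closest: same manner (nasal), place distance 3 (velar→alveolar), same voicing; total 3. Next closest is /g/ at distance 4.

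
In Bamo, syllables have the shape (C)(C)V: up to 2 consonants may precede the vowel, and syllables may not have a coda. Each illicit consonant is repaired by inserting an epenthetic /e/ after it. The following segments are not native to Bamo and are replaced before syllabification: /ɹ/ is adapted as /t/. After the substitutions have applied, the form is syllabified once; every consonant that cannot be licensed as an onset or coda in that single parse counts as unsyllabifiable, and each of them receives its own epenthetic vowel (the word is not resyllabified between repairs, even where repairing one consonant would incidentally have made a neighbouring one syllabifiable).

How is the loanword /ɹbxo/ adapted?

tebxo

Substitution: /ɹ/ → /t/, giving /tbxo/.
Syllabifying with onset maximization leaves /t/ stranded (no codas are permitted; onsets may contain at most 2 consonants).
Inserting the epenthetic vowel yields /t/ → /te/.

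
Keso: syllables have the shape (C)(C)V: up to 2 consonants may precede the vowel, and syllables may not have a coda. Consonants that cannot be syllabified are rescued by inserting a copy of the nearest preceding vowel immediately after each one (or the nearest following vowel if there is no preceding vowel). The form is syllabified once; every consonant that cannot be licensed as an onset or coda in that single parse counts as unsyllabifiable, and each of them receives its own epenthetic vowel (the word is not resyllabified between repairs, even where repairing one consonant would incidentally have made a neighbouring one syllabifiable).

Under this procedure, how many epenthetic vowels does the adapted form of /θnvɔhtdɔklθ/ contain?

The unsyllabifiable consonants are /θ/, /h/, /k/, /l/, /θ/; each receives one epenthetic vowel.

5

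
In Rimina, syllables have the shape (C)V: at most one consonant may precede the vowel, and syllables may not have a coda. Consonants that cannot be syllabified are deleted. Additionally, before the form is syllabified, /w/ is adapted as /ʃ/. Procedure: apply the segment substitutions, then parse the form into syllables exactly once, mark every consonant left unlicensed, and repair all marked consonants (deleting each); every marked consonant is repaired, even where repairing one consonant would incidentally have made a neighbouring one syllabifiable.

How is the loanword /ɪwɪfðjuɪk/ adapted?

ɪʃɪjuɪ

Substitution: /w/ → /ʃ/, giving /ɪʃɪfðjuɪk/.
Under (C)V, the unsyllabifiable consonants are /f/, /ð/, /k/ (no codas are permitted; onsets are limited to one consonant).
Deleting the stranded consonants removes /f/, /ð/, /k/.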